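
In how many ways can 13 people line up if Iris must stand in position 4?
Fix one position: (13-1)! = 479001600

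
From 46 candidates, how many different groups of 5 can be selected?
C(46,5) = 46!/(5!×41!) = 1370754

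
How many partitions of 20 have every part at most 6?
Let r_j(i) = number of partitions of i into parts ≤ j, for i = 0..20. r_1(i) = 1 for all i; r_j(i) = r_{j-1}(i) + r_j(i-j). Rows j = 2..6: ≤2: 1 1 2 2 3 3 4 4 5 5 6 6 7 7 8 8 9 9 10 10 11; ≤3: 1 1 2 3 4 5 7 8 10 12 14 16 19 21 24 27 30 33 37 40 44; ≤4: 1 1 2 3 5 6 9 11 15 18 23 27 34 39 47 54 64 72 84 94 108; ≤5: 1 1 2 3 5 7 10 13 18 23 30 37 47 57 70 84 101 119 141 164 192; ≤6: 1 1 2 3 5 7 11 14 20 26 35 44 58 71 90 110 136 163 199 235 282. r_6(20) = 282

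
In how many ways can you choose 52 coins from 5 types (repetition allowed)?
C(52+5-1, 5-1) = C(56, 4) = 367290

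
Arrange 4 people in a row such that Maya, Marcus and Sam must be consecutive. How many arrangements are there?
Treat the 3 as one block: (4-3+1)! × 3! = 2 × 6 = 12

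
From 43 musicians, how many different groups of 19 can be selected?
C(43,19) = 43!/(19!×24!) = 800472431850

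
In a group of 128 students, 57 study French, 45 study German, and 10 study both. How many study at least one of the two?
|A∪B| = |A| + |B| - |A∩B| = 57 + 45 - 10 = 92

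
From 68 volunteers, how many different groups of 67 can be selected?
C(68,67) = 68!/(67!×1!) = 68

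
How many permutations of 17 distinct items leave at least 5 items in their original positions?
Exactly j fixed points: C(17,j)·!(17-j); sum over j ≥ 5 (derangement numbers via !m = (m-1)·(!(m-1) + !(m-2)): !0..!12 = 1, 0, 1, 2, 9, 44, 265, 1854, 14833, 133496, 1334961, 14684570, 176214841). Σ_{j=5}^{17} C(17,j)·!(17-j) = C(17,5)·!12 + C(17,6)·!11 + C(17,7)·!10 + C(17,8)·!9 + C(17,9)·!8 + C(17,10)·!7 + C(17,11)·!6 + C(17,12)·!5 + C(17,13)·!4 + C(17,14)·!3 + C(17,15)·!2 + C(17,16)·!1 + C(17,17)·!0 = 6188·176214841 + 12376·14684570 + 19448·1334961 + 24310·133496 + 24310·14833 + 19448·1854 + 12376·265 + 6188·44 + 2380·9 + 680·2 + 136·1 + 17·0 + 1·1 = 1301761505367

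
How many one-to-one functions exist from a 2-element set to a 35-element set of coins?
P(35,2) = 35!/(35-2)! = 1190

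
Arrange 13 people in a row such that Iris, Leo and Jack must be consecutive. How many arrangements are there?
Treat the 3 as one block: (13-3+1)! × 3! = 39916800 × 6 = 239500800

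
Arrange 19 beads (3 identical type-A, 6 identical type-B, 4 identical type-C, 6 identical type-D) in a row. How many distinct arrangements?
19! / (3! × 6! × 4! × 6!) = 1629547920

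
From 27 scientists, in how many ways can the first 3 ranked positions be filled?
P(27,3) = 27!/(27-3)! = 17550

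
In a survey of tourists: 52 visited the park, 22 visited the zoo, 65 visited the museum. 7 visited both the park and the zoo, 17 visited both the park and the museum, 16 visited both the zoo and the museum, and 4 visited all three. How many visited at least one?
|A∪B∪C| = 52+22+65-7-17-16+4 = 103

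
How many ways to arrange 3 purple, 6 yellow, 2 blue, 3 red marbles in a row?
14! / (3! × 6! × 2! × 3!) = 1681680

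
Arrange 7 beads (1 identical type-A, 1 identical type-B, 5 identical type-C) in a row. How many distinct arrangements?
7! / (1! × 1! × 5!) = 42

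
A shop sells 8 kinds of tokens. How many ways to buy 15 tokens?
C(15+8-1, 8-1) = C(22, 7) = 170544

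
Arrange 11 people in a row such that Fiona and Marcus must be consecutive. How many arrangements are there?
Treat the 2 as one block: (11-2+1)! × 2! = 3628800 × 2 = 7257600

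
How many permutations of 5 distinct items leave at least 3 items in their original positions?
Exactly j fixed points: C(5,j)·!(5-j); sum over j ≥ 3 (derangement numbers via !m = (m-1)·(!(m-1) + !(m-2)): !0..!2 = 1, 0, 1). Σ_{j=3}^{5} C(5,j)·!(5-j) = C(5,3)·!2 + C(5,4)·!1 + C(5,5)·!0 = 10·1 + 5·0 + 1·1 = 11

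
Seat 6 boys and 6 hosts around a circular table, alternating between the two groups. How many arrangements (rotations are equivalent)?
Fix one of the boys: (6-1)! ways for the remaining boys, × 6! ways for the hosts = 120 × 720 = 86400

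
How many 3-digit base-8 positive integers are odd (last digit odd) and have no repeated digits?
Last∈{1,3,5,7}. Last=0: 0. Last nonzero: 4×6×P(6,1) = 144. Total = 144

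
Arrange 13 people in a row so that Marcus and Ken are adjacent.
Treat as block: (13-1)! × 2! = 479001600 × 2 = 958003200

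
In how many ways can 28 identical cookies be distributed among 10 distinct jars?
C(28+10-1, 10-1) = C(37, 9) = 124403620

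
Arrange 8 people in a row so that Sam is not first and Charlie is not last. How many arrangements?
By inclusion-exclusion: 8! - 2×(8-1)! + (8-2)! = 40320 - 10080 + 720 = 30960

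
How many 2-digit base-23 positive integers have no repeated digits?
First digit: 22 choices (nonzero). Then descending: 22 × 22 = 484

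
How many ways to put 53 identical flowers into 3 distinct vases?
C(53+3-1, 3-1) = C(55, 2) = 1485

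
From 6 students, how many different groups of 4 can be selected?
C(6,4) = 6!/(4!×2!) = 15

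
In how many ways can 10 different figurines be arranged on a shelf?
10! = 3628800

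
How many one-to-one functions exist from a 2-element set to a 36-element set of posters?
P(36,2) = 36!/(36-2)! = 1260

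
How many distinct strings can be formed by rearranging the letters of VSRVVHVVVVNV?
12! / (1! × 1! × 1! × 8! × 1!) = 11880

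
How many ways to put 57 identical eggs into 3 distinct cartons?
C(57+3-1, 3-1) = C(59, 2) = 1711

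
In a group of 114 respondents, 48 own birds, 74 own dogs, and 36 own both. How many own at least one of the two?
|A∪B| = |A| + |B| - |A∩B| = 48 + 74 - 36 = 86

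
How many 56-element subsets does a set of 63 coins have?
C(63,56) = 63!/(56!×7!) = 553270671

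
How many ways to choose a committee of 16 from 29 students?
C(29,16) = 29!/(16!×13!) = 67863915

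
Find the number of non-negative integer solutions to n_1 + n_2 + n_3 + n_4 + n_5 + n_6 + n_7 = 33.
C(33+7-1, 7-1) = C(39, 6) = 3262623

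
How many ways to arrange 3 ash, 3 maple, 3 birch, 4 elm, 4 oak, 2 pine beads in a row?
19! / (3! × 3! × 3! × 4! × 4! × 2!) = 488864376000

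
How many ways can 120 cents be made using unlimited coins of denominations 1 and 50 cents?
Coefficient of x^120 in 1/(1-x^1) · 1/(1-x^50). Use j coins of 50 for j = 0..⌊120/50⌋ = 2, the rest in 1s: 2 + 1 = 3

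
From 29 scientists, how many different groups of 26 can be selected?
C(29,26) = 29!/(26!×3!) = 3654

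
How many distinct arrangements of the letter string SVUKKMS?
7! / (2! × 1! × 2! × 1! × 1!) = 1260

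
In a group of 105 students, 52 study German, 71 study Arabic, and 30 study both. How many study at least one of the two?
|A∪B| = |A| + |B| - |A∩B| = 52 + 71 - 30 = 93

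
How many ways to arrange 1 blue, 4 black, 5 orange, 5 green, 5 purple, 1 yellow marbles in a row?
21! / (1! × 4! × 5! × 5! × 5! × 1!) = 1231938227520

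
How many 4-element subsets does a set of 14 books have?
C(14,4) = 14!/(4!×10!) = 1001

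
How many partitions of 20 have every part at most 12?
Let r_j(i) = number of partitions of i into parts ≤ j, for i = 0..20. r_1(i) = 1 for all i; r_j(i) = r_{j-1}(i) + r_j(i-j). Rows j = 2..12: ≤2: 1 1 2 2 3 3 4 4 5 5 6 6 7 7 8 8 9 9 10 10 11; ≤3: 1 1 2 3 4 5 7 8 10 12 14 16 19 21 24 27 30 33 37 40 44; ≤4: 1 1 2 3 5 6 9 11 15 18 23 27 34 39 47 54 64 72 84 94 108; ≤5: 1 1 2 3 5 7 10 13 18 23 30 37 47 57 70 84 101 119 141 164 192; ≤6: 1 1 2 3 5 7 11 14 20 26 35 44 58 71 90 110 136 163 199 235 282; ≤7: 1 1 2 3 5 7 11 15 21 28 38 49 65 82 105 131 164 201 248 300 364; ≤8: 1 1 2 3 5 7 11 15 22 29 40 52 70 89 116 146 186 230 288 352 434; ≤9: 1 1 2 3 5 7 11 15 22 30 41 54 73 94 123 157 201 252 318 393 488; ≤10: 1 1 2 3 5 7 11 15 22 30 42 55 75 97 128 164 212 267 340 423 530; ≤11: 1 1 2 3 5 7 11 15 22 30 42 56 76 99 131 169 219 278 355 445 560; ≤12: 1 1 2 3 5 7 11 15 22 30 42 56 77 100 133 172 224 285 366 460 582. r_12(20) = 582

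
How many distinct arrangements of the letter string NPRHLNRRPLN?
11! / (1! × 3! × 3! × 2! × 2!) = 277200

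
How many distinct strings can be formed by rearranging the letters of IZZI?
4! / (2! × 2!) = 6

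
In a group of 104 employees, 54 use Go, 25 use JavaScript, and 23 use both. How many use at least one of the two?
|A∪B| = |A| + |B| - |A∩B| = 54 + 25 - 23 = 56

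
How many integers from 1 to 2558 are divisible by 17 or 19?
⌊2558/17⌋ + ⌊2558/19⌋ - ⌊2558/323⌋ = 150 + 134 - 7 = 277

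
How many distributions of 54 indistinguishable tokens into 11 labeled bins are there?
C(54+11-1, 11-1) = C(64, 10) = 151473214816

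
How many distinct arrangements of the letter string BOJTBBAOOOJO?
12! / (1! × 5! × 1! × 3! × 2!) = 332640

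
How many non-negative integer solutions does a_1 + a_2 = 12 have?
C(12+2-1, 2-1) = C(13, 1) = 13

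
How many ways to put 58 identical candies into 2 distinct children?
C(58+2-1, 2-1) = C(59, 1) = 59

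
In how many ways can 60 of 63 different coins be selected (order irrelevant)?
C(63,60) = 63!/(60!×3!) = 39711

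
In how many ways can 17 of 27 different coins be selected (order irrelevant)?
C(27,17) = 27!/(17!×10!) = 8436285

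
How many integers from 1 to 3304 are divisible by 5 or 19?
⌊3304/5⌋ + ⌊3304/19⌋ - ⌊3304/95⌋ = 660 + 173 - 34 = 799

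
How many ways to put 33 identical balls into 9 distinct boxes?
C(33+9-1, 9-1) = C(41, 8) = 95548245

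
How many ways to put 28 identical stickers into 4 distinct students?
C(28+4-1, 4-1) = C(31, 3) = 4495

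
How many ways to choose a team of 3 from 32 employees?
C(32,3) = 32!/(3!×29!) = 4960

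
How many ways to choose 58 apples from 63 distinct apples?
C(63,58) = 63!/(58!×5!) = 7028847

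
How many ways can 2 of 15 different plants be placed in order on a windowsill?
P(15,2) = 15!/(15-2)! = 210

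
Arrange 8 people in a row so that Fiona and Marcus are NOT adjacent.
Total - adjacent = 8! - (8-1)!×2 = 40320 - 10080 = 30240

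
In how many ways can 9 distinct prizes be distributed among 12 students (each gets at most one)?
P(12,9) = 12!/(12-9)! = 79833600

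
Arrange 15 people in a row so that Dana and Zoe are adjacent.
Treat as block: (15-1)! × 2! = 87178291200 × 2 = 174356582400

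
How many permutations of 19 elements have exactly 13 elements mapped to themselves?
Choose the 13 fixed points C(19,13) = 27132, derange the rest: !6 = Σ_{j=0}^{6} (-1)^j·6!/j! = 720 - 720 + 360 - 120 + 30 - 6 + 1 = 265. Product = 27132 × 265 = 7189980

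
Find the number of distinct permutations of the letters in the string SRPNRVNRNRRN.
12! / (4! × 5! × 1! × 1! × 1!) = 166320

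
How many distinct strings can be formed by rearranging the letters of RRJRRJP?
7! / (1! × 2! × 4!) = 105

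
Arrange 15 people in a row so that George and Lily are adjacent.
Treat as block: (15-1)! × 2! = 87178291200 × 2 = 174356582400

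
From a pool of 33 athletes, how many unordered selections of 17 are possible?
C(33,17) = 33!/(17!×16!) = 1166803110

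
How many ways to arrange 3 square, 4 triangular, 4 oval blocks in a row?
11! / (3! × 4! × 4!) = 11550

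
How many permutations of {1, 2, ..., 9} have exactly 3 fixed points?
Choose the 3 fixed points C(9,3) = 84, derange the rest: !6 = Σ_{j=0}^{6} (-1)^j·6!/j! = 720 - 720 + 360 - 120 + 30 - 6 + 1 = 265. Product = 84 × 265 = 22260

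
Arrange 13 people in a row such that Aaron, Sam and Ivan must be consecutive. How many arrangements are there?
Treat the 3 as one block: (13-3+1)! × 3! = 39916800 × 6 = 239500800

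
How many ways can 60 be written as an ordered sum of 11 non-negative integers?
C(60+11-1, 11-1) = C(70, 10) = 396704524216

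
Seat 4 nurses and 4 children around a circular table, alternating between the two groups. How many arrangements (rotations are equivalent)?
Fix one of the nurses: (4-1)! ways for the remaining nurses, × 4! ways for the children = 6 × 24 = 144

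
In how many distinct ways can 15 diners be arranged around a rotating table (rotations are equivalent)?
Circular: fix one position, arrange the rest. (15-1)! = 87178291200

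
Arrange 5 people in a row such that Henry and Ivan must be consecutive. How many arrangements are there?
Treat the 2 as one block: (5-2+1)! × 2! = 24 × 2 = 48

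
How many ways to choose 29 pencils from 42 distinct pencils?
C(42,29) = 42!/(29!×13!) = 25518731280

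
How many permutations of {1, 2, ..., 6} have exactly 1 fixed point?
Choose the 1 fixed point C(6,1) = 6, derange the rest: !5 = Σ_{j=0}^{5} (-1)^j·5!/j! = 120 - 120 + 60 - 20 + 5 - 1 = 44. Product = 6 × 44 = 264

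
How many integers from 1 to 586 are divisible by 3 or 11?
⌊586/3⌋ + ⌊586/11⌋ - ⌊586/33⌋ = 195 + 53 - 17 = 231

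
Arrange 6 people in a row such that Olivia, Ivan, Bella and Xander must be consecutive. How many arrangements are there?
Treat the 4 as one block: (6-4+1)! × 4! = 6 × 24 = 144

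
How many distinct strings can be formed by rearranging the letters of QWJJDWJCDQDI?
12! / (2! × 1! × 3! × 3! × 2! × 1!) = 3326400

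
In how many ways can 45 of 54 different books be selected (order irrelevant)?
C(54,45) = 54!/(45!×9!) = 5317936260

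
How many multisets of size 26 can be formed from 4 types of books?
C(26+4-1, 4-1) = C(29, 3) = 3654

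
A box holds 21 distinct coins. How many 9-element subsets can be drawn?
C(21,9) = 21!/(9!×12!) = 293930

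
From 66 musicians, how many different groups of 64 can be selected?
C(66,64) = 66!/(64!×2!) = 2145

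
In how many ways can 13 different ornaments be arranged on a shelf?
13! = 6227020800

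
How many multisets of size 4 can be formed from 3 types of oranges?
C(4+3-1, 3-1) = C(6, 2) = 15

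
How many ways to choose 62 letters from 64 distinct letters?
C(64,62) = 64!/(62!×2!) = 2016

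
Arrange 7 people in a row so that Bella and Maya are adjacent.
Treat as block: (7-1)! × 2! = 720 × 2 = 1440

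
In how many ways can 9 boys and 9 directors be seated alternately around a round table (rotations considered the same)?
Fix one of the boys: (9-1)! ways for the remaining boys, × 9! ways for the directors = 40320 × 362880 = 14631321600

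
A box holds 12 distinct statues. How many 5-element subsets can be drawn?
C(12,5) = 12!/(5!×7!) = 792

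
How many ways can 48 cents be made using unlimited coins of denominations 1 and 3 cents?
Coefficient of x^48 in 1/(1-x^1) · 1/(1-x^3). Use j coins of 3 for j = 0..⌊48/3⌋ = 16, the rest in 1s: 16 + 1 = 17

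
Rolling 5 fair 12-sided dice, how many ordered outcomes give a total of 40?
Coefficient of x^40 in (x + x² + ... + x^12)^5. By inclusion-exclusion on dice exceeding 12: Σ_j (-1)^j C(5,j)·C(40-1-12j, 4) = C(5,0)·C(39,4) - C(5,1)·C(27,4) + C(5,2)·C(15,4) = 1·82251 - 5·17550 + 10·1365 = 8151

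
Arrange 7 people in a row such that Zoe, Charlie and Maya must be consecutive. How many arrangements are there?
Treat the 3 as one block: (7-3+1)! × 3! = 120 × 6 = 720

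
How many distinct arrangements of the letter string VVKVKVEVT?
9! / (5! × 1! × 2! × 1!) = 1512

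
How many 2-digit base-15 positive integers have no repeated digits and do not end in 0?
Last digit: 14 nonzero choices. First digit: 13 (nonzero, ≠last). Middle 0: P(13,0) = 1. Total = 182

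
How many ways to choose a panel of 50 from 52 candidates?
C(52,50) = 52!/(50!×2!) = 1326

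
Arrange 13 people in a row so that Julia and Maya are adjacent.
Treat as block: (13-1)! × 2! = 479001600 × 2 = 958003200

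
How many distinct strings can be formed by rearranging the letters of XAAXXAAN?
8! / (4! × 1! × 3!) = 280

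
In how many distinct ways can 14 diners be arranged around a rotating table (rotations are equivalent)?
Circular: fix one position, arrange the rest. (14-1)! = 6227020800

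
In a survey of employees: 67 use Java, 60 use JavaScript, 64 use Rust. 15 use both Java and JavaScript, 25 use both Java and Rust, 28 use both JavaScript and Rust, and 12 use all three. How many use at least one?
|A∪B∪C| = 67+60+64-15-25-28+12 = 135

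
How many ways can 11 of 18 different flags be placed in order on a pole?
P(18,11) = 18!/(18-11)! = 1270312243200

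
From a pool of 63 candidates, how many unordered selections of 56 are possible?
C(63,56) = 63!/(56!×7!) = 553270671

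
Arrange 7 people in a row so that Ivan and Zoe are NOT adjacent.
Total - adjacent = 7! - (7-1)!×2 = 5040 - 1440 = 3600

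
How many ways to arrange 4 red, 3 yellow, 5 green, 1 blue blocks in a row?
13! / (4! × 3! × 5! × 1!) = 360360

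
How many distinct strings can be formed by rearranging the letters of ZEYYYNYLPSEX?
12! / (1! × 1! × 1! × 4! × 1! × 1! × 1! × 2!) = 9979200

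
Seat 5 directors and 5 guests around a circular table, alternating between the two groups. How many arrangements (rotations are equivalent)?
Fix one of the directors: (5-1)! ways for the remaining directors, × 5! ways for the guests = 24 × 120 = 2880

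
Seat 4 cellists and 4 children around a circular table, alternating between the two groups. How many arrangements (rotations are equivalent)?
Fix one of the cellists: (4-1)! ways for the remaining cellists, × 4! ways for the children = 6 × 24 = 144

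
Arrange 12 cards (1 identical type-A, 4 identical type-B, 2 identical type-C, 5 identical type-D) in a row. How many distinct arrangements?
12! / (1! × 4! × 2! × 5!) = 83160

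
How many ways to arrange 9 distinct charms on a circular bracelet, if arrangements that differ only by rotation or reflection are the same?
(9-1)!/2 = 40320/2 = 20160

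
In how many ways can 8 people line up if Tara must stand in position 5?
Fix one position: (8-1)! = 5040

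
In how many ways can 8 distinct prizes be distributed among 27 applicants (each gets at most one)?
P(27,8) = 27!/(27-8)! = 89513424000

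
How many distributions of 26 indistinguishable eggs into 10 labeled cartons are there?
C(26+10-1, 10-1) = C(35, 9) = 70607460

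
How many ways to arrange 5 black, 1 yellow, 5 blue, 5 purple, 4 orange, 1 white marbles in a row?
21! / (5! × 1! × 5! × 5! × 4! × 1!) = 1231938227520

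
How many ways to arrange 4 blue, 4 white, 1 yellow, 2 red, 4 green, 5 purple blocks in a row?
20! / (4! × 4! × 1! × 2! × 4! × 5!) = 733296564000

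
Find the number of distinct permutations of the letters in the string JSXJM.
5! / (1! × 1! × 1! × 2!) = 60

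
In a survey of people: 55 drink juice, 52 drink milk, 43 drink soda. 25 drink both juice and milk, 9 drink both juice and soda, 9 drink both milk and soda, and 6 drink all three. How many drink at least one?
|A∪B∪C| = 55+52+43-25-9-9+6 = 113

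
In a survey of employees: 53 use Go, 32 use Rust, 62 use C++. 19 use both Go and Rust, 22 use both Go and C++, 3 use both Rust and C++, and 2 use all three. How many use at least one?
|A∪B∪C| = 53+32+62-19-22-3+2 = 105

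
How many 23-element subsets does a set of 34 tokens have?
C(34,23) = 34!/(23!×11!) = 286097760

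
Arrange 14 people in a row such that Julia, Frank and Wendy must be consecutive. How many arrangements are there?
Treat the 3 as one block: (14-3+1)! × 3! = 479001600 × 6 = 2874009600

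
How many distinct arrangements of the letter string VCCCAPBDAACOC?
13! / (5! × 1! × 1! × 1! × 1! × 1! × 3!) = 8648640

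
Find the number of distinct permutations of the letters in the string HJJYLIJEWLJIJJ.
14! / (1! × 2! × 1! × 1! × 6! × 2! × 1!) = 30270240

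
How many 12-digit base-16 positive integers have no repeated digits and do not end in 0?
Last digit: 15 nonzero choices. First digit: 14 (nonzero, ≠last). Middle 10: P(14,10) = 3632428800. Total = 762810048000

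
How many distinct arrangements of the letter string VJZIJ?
5! / (1! × 1! × 2! × 1!) = 60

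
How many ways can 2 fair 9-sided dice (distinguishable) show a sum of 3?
Coefficient of x^3 in (x + x² + ... + x^9)^2. By inclusion-exclusion on dice exceeding 9: Σ_j (-1)^j C(2,j)·C(3-1-9j, 1) = C(2,0)·C(2,1) = 1·2 = 2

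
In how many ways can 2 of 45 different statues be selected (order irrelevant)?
C(45,2) = 45!/(2!×43!) = 990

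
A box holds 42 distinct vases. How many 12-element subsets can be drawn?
C(42,12) = 42!/(12!×30!) = 11058116888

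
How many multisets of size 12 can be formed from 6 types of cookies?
C(12+6-1, 6-1) = C(17, 5) = 6188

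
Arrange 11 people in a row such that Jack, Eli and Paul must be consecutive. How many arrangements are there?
Treat the 3 as one block: (11-3+1)! × 3! = 362880 × 6 = 2177280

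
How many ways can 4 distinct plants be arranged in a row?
4! = 24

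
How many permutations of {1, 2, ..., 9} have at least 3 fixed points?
Exactly j fixed points: C(9,j)·!(9-j); sum over j ≥ 3 (derangement numbers via !m = (m-1)·(!(m-1) + !(m-2)): !0..!6 = 1, 0, 1, 2, 9, 44, 265). Σ_{j=3}^{9} C(9,j)·!(9-j) = C(9,3)·!6 + C(9,4)·!5 + C(9,5)·!4 + C(9,6)·!3 + C(9,7)·!2 + C(9,8)·!1 + C(9,9)·!0 = 84·265 + 126·44 + 126·9 + 84·2 + 36·1 + 9·0 + 1·1 = 29143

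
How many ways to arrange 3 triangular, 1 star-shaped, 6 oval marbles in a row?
10! / (3! × 1! × 6!) = 840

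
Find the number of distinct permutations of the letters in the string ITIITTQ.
7! / (3! × 1! × 3!) = 140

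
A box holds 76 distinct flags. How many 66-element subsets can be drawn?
C(76,66) = 76!/(66!×10!) = 954526728530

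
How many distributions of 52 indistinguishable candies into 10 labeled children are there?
C(52+10-1, 10-1) = C(61, 9) = 17341763505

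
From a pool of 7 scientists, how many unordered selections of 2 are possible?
C(7,2) = 7!/(2!×5!) = 21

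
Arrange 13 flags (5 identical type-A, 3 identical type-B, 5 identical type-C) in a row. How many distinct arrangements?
13! / (5! × 3! × 5!) = 72072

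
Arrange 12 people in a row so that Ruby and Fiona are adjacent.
Treat as block: (12-1)! × 2! = 39916800 × 2 = 79833600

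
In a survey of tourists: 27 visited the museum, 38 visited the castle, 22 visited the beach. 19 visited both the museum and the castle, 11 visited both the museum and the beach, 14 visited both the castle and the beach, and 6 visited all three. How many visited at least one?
|A∪B∪C| = 27+38+22-19-11-14+6 = 49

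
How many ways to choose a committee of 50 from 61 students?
C(61,50) = 61!/(50!×11!) = 418094152866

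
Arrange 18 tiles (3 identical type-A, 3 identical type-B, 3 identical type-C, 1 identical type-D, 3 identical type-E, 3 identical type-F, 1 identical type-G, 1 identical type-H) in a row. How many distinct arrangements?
18! / (3! × 3! × 3! × 1! × 3! × 3! × 1! × 1!) = 823350528000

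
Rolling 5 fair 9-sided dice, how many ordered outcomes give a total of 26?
Coefficient of x^26 in (x + x² + ... + x^9)^5. By inclusion-exclusion on dice exceeding 9: Σ_j (-1)^j C(5,j)·C(26-1-9j, 4) = C(5,0)·C(25,4) - C(5,1)·C(16,4) + C(5,2)·C(7,4) = 1·12650 - 5·1820 + 10·35 = 3900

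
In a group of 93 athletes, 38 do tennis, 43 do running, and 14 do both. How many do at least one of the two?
|A∪B| = |A| + |B| - |A∩B| = 38 + 43 - 14 = 67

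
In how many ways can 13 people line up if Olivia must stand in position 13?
Fix one position: (13-1)! = 479001600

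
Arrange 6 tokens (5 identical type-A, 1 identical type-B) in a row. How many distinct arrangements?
6! / (5! × 1!) = 6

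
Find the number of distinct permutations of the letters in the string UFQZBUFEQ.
9! / (1! × 1! × 2! × 2! × 1! × 2!) = 45360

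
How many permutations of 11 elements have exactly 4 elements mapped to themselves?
Choose the 4 fixed points C(11,4) = 330, derange the rest: !7 = Σ_{j=0}^{7} (-1)^j·7!/j! = 5040 - 5040 + 2520 - 840 + 210 - 42 + 7 - 1 = 1854. Product = 330 × 1854 = 611820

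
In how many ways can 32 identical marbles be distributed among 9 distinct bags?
C(32+9-1, 9-1) = C(40, 8) = 76904685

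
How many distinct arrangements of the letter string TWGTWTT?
7! / (4! × 2! × 1!) = 105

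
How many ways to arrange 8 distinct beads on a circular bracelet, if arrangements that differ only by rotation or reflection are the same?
(8-1)!/2 = 5040/2 = 2520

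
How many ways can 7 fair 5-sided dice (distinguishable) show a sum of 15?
Coefficient of x^15 in (x + x² + ... + x^5)^7. By inclusion-exclusion on dice exceeding 5: Σ_j (-1)^j C(7,j)·C(15-1-5j, 6) = C(7,0)·C(14,6) - C(7,1)·C(9,6) = 1·3003 - 7·84 = 2415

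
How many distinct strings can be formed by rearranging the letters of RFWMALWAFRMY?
12! / (2! × 2! × 1! × 2! × 2! × 1! × 2!) = 14968800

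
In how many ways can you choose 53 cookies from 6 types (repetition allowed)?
C(53+6-1, 6-1) = C(58, 5) = 4582116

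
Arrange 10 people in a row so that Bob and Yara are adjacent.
Treat as block: (10-1)! × 2! = 362880 × 2 = 725760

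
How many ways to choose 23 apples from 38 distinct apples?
C(38,23) = 38!/(23!×15!) = 15471286560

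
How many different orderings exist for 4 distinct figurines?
4! = 24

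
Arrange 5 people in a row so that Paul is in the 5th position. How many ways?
Fix one position: (5-1)! = 24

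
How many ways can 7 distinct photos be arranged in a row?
7! = 5040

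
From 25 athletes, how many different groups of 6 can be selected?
C(25,6) = 25!/(6!×19!) = 177100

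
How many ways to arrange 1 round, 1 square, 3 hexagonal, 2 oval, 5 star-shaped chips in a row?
12! / (1! × 1! × 3! × 2! × 5!) = 332640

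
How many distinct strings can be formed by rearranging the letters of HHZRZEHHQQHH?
12! / (2! × 2! × 1! × 6! × 1!) = 166320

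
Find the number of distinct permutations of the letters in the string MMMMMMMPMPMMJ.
13! / (2! × 1! × 10!) = 858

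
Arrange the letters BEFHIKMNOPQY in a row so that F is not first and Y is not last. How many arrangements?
By inclusion-exclusion: 12! - 2×(12-1)! + (12-2)! = 479001600 - 79833600 + 3628800 = 402796800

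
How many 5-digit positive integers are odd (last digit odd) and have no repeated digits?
Last∈{1,3,5,7,9}. Last=0: 0. Last nonzero: 5×8×P(8,3) = 13440. Total = 13440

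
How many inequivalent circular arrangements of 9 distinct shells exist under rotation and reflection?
(9-1)!/2 = 40320/2 = 20160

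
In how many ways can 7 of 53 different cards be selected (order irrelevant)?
C(53,7) = 53!/(7!×46!) = 154143080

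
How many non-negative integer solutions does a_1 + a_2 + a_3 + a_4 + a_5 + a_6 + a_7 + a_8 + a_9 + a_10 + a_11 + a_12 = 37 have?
C(37+12-1, 12-1) = C(48, 11) = 22595200368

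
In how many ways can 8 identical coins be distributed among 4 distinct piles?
C(8+4-1, 4-1) = C(11, 3) = 165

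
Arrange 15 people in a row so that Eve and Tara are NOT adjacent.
Total - adjacent = 15! - (15-1)!×2 = 1307674368000 - 174356582400 = 1133317785600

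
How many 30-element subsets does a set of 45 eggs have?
C(45,30) = 45!/(30!×15!) = 344867425584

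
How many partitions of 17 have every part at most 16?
Let r_j(i) = number of partitions of i into parts ≤ j, for i = 0..17. r_1(i) = 1 for all i; r_j(i) = r_{j-1}(i) + r_j(i-j). Rows j = 2..16: ≤2: 1 1 2 2 3 3 4 4 5 5 6 6 7 7 8 8 9 9; ≤3: 1 1 2 3 4 5 7 8 10 12 14 16 19 21 24 27 30 33; ≤4: 1 1 2 3 5 6 9 11 15 18 23 27 34 39 47 54 64 72; ≤5: 1 1 2 3 5 7 10 13 18 23 30 37 47 57 70 84 101 119; ≤6: 1 1 2 3 5 7 11 14 20 26 35 44 58 71 90 110 136 163; ≤7: 1 1 2 3 5 7 11 15 21 28 38 49 65 82 105 131 164 201; ≤8: 1 1 2 3 5 7 11 15 22 29 40 52 70 89 116 146 186 230; ≤9: 1 1 2 3 5 7 11 15 22 30 41 54 73 94 123 157 201 252; ≤10: 1 1 2 3 5 7 11 15 22 30 42 55 75 97 128 164 212 267; ≤11: 1 1 2 3 5 7 11 15 22 30 42 56 76 99 131 169 219 278; ≤12: 1 1 2 3 5 7 11 15 22 30 42 56 77 100 133 172 224 285; ≤13: 1 1 2 3 5 7 11 15 22 30 42 56 77 101 134 174 227 290; ≤14: 1 1 2 3 5 7 11 15 22 30 42 56 77 101 135 175 229 293; ≤15: 1 1 2 3 5 7 11 15 22 30 42 56 77 101 135 176 230 295; ≤16: 1 1 2 3 5 7 11 15 22 30 42 56 77 101 135 176 231 296. r_16(17) = 296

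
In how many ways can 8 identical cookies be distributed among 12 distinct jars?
C(8+12-1, 12-1) = C(19, 11) = 75582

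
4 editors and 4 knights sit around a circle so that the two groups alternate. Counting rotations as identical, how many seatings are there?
Fix one of the editors: (4-1)! ways for the remaining editors, × 4! ways for the knights = 6 × 24 = 144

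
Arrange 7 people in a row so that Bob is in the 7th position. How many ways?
Fix one position: (7-1)! = 720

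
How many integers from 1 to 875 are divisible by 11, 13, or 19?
⌊875/11⌋+⌊875/13⌋+⌊875/19⌋ - ⌊875/143⌋-⌊875/209⌋-⌊875/247⌋ + ⌊875/2717⌋ = 79+67+46 - 6-4-3 + 0 = 179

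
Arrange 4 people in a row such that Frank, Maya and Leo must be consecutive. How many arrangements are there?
Treat the 3 as one block: (4-3+1)! × 3! = 2 × 6 = 12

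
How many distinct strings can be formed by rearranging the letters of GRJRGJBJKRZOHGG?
15! / (4! × 3! × 1! × 1! × 1! × 1! × 1! × 3!) = 1513512000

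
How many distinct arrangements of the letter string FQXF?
4! / (1! × 2! × 1!) = 12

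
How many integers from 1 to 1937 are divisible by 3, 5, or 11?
⌊1937/3⌋+⌊1937/5⌋+⌊1937/11⌋ - ⌊1937/15⌋-⌊1937/33⌋-⌊1937/55⌋ + ⌊1937/165⌋ = 645+387+176 - 129-58-35 + 11 = 997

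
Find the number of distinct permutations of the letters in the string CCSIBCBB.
8! / (1! × 3! × 3! × 1!) = 1120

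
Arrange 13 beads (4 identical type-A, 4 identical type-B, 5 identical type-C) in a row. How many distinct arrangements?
13! / (4! × 4! × 5!) = 90090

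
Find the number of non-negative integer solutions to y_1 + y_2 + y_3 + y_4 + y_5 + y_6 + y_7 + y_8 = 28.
C(28+8-1, 8-1) = C(35, 7) = 6724520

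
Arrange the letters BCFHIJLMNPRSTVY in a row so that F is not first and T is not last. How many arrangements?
By inclusion-exclusion: 15! - 2×(15-1)! + (15-2)! = 1307674368000 - 174356582400 + 6227020800 = 1139544806400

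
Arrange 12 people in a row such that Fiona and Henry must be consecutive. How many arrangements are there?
Treat the 2 as one block: (12-2+1)! × 2! = 39916800 × 2 = 79833600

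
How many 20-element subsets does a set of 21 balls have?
C(21,20) = 21!/(20!×1!) = 21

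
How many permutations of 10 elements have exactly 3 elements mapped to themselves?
Choose the 3 fixed points C(10,3) = 120, derange the rest: !7 = Σ_{j=0}^{7} (-1)^j·7!/j! = 5040 - 5040 + 2520 - 840 + 210 - 42 + 7 - 1 = 1854. Product = 120 × 1854 = 222480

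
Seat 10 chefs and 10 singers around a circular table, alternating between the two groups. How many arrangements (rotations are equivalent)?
Fix one of the chefs: (10-1)! ways for the remaining chefs, × 10! ways for the singers = 362880 × 3628800 = 1316818944000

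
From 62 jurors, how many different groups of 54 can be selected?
C(62,54) = 62!/(54!×8!) = 3381098545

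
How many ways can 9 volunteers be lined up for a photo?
9! = 362880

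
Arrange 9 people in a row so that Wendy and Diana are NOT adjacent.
Total - adjacent = 9! - (9-1)!×2 = 362880 - 80640 = 282240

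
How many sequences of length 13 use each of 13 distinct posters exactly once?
13! = 6227020800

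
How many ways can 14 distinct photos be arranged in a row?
14! = 87178291200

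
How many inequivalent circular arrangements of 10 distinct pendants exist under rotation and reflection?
(10-1)!/2 = 362880/2 = 181440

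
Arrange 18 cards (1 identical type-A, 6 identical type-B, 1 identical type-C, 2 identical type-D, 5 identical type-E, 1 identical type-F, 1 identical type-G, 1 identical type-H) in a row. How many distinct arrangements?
18! / (1! × 6! × 1! × 2! × 5! × 1! × 1! × 1!) = 37050773760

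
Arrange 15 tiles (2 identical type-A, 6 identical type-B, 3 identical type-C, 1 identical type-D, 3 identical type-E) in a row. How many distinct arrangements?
15! / (2! × 6! × 3! × 1! × 3!) = 25225200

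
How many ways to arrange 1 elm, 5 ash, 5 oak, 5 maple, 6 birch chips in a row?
22! / (1! × 5! × 5! × 5! × 6!) = 903421366848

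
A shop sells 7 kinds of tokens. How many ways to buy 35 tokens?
C(35+7-1, 7-1) = C(41, 6) = 4496388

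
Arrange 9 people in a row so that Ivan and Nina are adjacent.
Treat as block: (9-1)! × 2! = 40320 × 2 = 80640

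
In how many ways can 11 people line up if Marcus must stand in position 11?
Fix one position: (11-1)! = 3628800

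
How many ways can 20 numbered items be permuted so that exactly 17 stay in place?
Choose the 17 fixed points C(20,17) = 1140, derange the rest: !3 = Σ_{j=0}^{3} (-1)^j·3!/j! = 6 - 6 + 3 - 1 = 2. Product = 1140 × 2 = 2280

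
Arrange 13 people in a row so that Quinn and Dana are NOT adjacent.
Total - adjacent = 13! - (13-1)!×2 = 6227020800 - 958003200 = 5269017600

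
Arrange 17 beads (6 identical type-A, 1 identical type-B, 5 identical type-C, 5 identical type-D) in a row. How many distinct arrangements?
17! / (6! × 1! × 5! × 5!) = 34306272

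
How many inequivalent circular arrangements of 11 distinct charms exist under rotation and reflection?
(11-1)!/2 = 3628800/2 = 1814400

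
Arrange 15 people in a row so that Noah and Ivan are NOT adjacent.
Total - adjacent = 15! - (15-1)!×2 = 1307674368000 - 174356582400 = 1133317785600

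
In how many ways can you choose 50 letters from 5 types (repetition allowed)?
C(50+5-1, 5-1) = C(54, 4) = 316251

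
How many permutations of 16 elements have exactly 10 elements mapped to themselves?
Choose the 10 fixed points C(16,10) = 8008, derange the rest: !6 = Σ_{j=0}^{6} (-1)^j·6!/j! = 720 - 720 + 360 - 120 + 30 - 6 + 1 = 265. Product = 8008 × 265 = 2122120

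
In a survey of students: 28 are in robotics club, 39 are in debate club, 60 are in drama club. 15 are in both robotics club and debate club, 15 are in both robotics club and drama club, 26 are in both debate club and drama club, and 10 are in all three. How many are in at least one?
|A∪B∪C| = 28+39+60-15-15-26+10 = 81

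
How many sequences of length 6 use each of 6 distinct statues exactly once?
6! = 720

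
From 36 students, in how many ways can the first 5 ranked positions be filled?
P(36,5) = 36!/(36-5)! = 45239040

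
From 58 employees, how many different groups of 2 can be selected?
C(58,2) = 58!/(2!×56!) = 1653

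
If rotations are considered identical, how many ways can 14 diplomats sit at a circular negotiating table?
Circular: fix one position, arrange the rest. (14-1)! = 6227020800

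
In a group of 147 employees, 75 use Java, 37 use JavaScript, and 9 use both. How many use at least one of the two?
|A∪B| = |A| + |B| - |A∩B| = 75 + 37 - 9 = 103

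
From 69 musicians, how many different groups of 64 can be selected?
C(69,64) = 69!/(64!×5!) = 11238513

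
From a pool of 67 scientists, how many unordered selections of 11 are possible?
C(67,11) = 67!/(11!×56!) = 1285063345176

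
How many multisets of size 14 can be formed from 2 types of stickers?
C(14+2-1, 2-1) = C(15, 1) = 15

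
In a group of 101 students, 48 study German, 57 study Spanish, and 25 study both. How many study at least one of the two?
|A∪B| = |A| + |B| - |A∩B| = 48 + 57 - 25 = 80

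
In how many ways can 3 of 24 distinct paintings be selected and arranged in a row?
P(24,3) = 24!/(24-3)! = 12144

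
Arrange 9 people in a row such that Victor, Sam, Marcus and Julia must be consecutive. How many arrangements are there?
Treat the 4 as one block: (9-4+1)! × 4! = 720 × 24 = 17280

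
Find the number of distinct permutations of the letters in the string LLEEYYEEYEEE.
12! / (2! × 3! × 7!) = 7920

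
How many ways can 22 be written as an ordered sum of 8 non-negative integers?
C(22+8-1, 8-1) = C(29, 7) = 1560780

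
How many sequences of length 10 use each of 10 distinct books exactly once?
10! = 3628800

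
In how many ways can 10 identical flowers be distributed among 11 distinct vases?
C(10+11-1, 11-1) = C(20, 10) = 184756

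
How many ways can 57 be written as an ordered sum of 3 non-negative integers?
C(57+3-1, 3-1) = C(59, 2) = 1711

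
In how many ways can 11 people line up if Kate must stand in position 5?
Fix one position: (11-1)! = 3628800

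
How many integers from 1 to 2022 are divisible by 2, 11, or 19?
⌊2022/2⌋+⌊2022/11⌋+⌊2022/19⌋ - ⌊2022/22⌋-⌊2022/38⌋-⌊2022/209⌋ + ⌊2022/418⌋ = 1011+183+106 - 91-53-9 + 4 = 1151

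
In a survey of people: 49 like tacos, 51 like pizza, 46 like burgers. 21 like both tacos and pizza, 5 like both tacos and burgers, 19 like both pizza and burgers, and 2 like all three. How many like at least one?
|A∪B∪C| = 49+51+46-21-5-19+2 = 103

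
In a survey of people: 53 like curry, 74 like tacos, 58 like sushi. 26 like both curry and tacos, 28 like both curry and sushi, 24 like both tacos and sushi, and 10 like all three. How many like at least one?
|A∪B∪C| = 53+74+58-26-28-24+10 = 117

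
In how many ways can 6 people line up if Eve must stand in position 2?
Fix one position: (6-1)! = 120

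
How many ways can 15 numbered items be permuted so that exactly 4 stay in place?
Choose the 4 fixed points C(15,4) = 1365, derange the rest: !11 = Σ_{j=0}^{11} (-1)^j·11!/j! = 39916800 - 39916800 + 19958400 - 6652800 + 1663200 - 332640 + 55440 - 7920 + 990 - 110 + 11 - 1 = 14684570. Product = 1365 × 14684570 = 20044438050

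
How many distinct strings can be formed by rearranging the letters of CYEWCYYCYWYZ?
12! / (1! × 5! × 2! × 1! × 3!) = 332640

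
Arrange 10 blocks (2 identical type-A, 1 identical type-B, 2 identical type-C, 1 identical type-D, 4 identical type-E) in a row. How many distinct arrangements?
10! / (2! × 1! × 2! × 1! × 4!) = 37800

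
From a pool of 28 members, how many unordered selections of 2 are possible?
C(28,2) = 28!/(2!×26!) = 378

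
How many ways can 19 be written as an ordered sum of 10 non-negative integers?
C(19+10-1, 10-1) = C(28, 9) = 6906900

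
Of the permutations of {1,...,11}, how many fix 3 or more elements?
Exactly j fixed points: C(11,j)·!(11-j); sum over j ≥ 3 (derangement numbers via !m = (m-1)·(!(m-1) + !(m-2)): !0..!8 = 1, 0, 1, 2, 9, 44, 265, 1854, 14833). Σ_{j=3}^{11} C(11,j)·!(11-j) = C(11,3)·!8 + C(11,4)·!7 + C(11,5)·!6 + C(11,6)·!5 + C(11,7)·!4 + C(11,8)·!3 + C(11,9)·!2 + C(11,10)·!1 + C(11,11)·!0 = 165·14833 + 330·1854 + 462·265 + 462·44 + 330·9 + 165·2 + 55·1 + 11·0 + 1·1 = 3205379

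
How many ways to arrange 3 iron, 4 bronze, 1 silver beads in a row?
8! / (3! × 4! × 1!) = 280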